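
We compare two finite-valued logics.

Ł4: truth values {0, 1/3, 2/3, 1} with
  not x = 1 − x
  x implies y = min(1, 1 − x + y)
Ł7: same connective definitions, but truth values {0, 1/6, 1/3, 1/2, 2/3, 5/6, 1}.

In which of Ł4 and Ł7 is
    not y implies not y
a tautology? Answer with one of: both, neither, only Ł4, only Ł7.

both

In Ł4: every assignment gives 1 — tautology.
In Ł7: every assignment gives 1 — tautology.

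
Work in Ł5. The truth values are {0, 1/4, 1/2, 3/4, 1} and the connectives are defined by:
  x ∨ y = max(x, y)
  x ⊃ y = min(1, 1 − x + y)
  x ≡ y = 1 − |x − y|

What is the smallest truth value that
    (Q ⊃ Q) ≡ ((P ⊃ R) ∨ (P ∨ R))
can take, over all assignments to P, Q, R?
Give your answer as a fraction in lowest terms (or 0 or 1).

Take P = 1/2, Q = 0, R = 0:
Q ⊃ Q = 0 ⊃ 0 = 1
P ⊃ R = 1/2 ⊃ 0 = 1/2
P ∨ R = 1/2 ∨ 0 = 1/2
(P ⊃ R) ∨ (P ∨ R) = 1/2 ∨ 1/2 = 1/2
(Q ⊃ Q) ≡ ((P ⊃ R) ∨ (P ∨ R)) = 1 ≡ 1/2 = 1/2
No assignment yields a value below 1/2, so this is the minimum.

1/2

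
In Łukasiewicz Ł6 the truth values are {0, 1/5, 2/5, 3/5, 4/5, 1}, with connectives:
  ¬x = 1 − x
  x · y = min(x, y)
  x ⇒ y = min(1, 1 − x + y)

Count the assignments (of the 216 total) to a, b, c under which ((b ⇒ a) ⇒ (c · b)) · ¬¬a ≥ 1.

value 1: 1 assignment (counts)
value 4/5: 8 assignments
value 3/5: 22 assignments
value 2/5: 42 assignments
value 1/5: 62 assignments
value 0: 81 assignments
So 1 of the 216 assignments meets the threshold.

1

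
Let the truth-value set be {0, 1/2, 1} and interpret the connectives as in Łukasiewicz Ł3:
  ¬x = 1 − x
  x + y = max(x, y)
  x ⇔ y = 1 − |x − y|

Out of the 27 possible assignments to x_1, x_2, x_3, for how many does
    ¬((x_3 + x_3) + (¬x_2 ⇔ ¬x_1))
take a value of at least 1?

value 1: 2 assignments (counts)
value 1/2: 10 assignments
value 0: 15 assignments
So 2 of the 27 assignments meet the threshold.

2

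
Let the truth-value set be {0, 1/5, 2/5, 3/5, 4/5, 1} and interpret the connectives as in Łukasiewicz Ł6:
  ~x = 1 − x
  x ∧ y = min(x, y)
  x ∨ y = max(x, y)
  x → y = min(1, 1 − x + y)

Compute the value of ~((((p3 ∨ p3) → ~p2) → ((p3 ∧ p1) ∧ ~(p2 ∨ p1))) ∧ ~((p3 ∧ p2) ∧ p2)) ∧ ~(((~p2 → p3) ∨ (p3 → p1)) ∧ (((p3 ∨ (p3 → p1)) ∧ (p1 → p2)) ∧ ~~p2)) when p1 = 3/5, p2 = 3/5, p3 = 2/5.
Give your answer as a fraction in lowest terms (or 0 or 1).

2/5

p3 ∨ p3 = 2/5 ∨ 2/5 = 2/5
~p2 = ~3/5 = 2/5
(p3 ∨ p3) → ~p2 = 2/5 → 2/5 = 1
p3 ∧ p1 = 2/5 ∧ 3/5 = 2/5
p2 ∨ p1 = 3/5 ∨ 3/5 = 3/5
~(p2 ∨ p1) = ~3/5 = 2/5
(p3 ∧ p1) ∧ ~(p2 ∨ p1) = 2/5 ∧ 2/5 = 2/5
((p3 ∨ p3) → ~p2) → ((p3 ∧ p1) ∧ ~(p2 ∨ p1)) = 1 → 2/5 = 2/5
p3 ∧ p2 = 2/5 ∧ 3/5 = 2/5
(p3 ∧ p2) ∧ p2 = 2/5 ∧ 3/5 = 2/5
~((p3 ∧ p2) ∧ p2) = ~2/5 = 3/5
(((p3 ∨ p3) → ~p2) → ((p3 ∧ p1) ∧ ~(p2 ∨ p1))) ∧ ~((p3 ∧ p2) ∧ p2) = 2/5 ∧ 3/5 = 2/5
~((((p3 ∨ p3) → ~p2) → ((p3 ∧ p1) ∧ ~(p2 ∨ p1))) ∧ ~((p3 ∧ p2) ∧ p2)) = ~2/5 = 3/5
~p2 = ~3/5 = 2/5
~p2 → p3 = 2/5 → 2/5 = 1
p3 → p1 = 2/5 → 3/5 = 1
(~p2 → p3) ∨ (p3 → p1) = 1 ∨ 1 = 1
p3 → p1 = 2/5 → 3/5 = 1
p3 ∨ (p3 → p1) = 2/5 ∨ 1 = 1
p1 → p2 = 3/5 → 3/5 = 1
(p3 ∨ (p3 → p1)) ∧ (p1 → p2) = 1 ∧ 1 = 1
~p2 = ~3/5 = 2/5
~~p2 = ~2/5 = 3/5
((p3 ∨ (p3 → p1)) ∧ (p1 → p2)) ∧ ~~p2 = 1 ∧ 3/5 = 3/5
((~p2 → p3) ∨ (p3 → p1)) ∧ (((p3 ∨ (p3 → p1)) ∧ (p1 → p2)) ∧ ~~p2) = 1 ∧ 3/5 = 3/5
~(((~p2 → p3) ∨ (p3 → p1)) ∧ (((p3 ∨ (p3 → p1)) ∧ (p1 → p2)) ∧ ~~p2)) = ~3/5 = 2/5
~((((p3 ∨ p3) → ~p2) → ((p3 ∧ p1) ∧ ~(p2 ∨ p1))) ∧ ~((p3 ∧ p2) ∧ p2)) ∧ ~(((~p2 → p3) ∨ (p3 → p1)) ∧ (((p3 ∨ (p3 → p1)) ∧ (p1 → p2)) ∧ ~~p2)) = 3/5 ∧ 2/5 = 2/5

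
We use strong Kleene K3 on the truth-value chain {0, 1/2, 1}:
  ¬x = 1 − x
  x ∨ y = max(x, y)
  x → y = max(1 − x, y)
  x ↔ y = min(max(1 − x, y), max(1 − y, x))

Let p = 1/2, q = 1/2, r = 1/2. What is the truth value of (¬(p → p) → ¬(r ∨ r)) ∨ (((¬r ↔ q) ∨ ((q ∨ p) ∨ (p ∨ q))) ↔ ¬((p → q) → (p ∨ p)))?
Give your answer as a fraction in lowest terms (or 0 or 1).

1/2

p → p = 1/2 → 1/2 = 1/2
¬(p → p) = ¬1/2 = 1/2
r ∨ r = 1/2 ∨ 1/2 = 1/2
¬(r ∨ r) = ¬1/2 = 1/2
¬(p → p) → ¬(r ∨ r) = 1/2 → 1/2 = 1/2
¬r = ¬1/2 = 1/2
¬r ↔ q = 1/2 ↔ 1/2 = 1/2
q ∨ p = 1/2 ∨ 1/2 = 1/2
p ∨ q = 1/2 ∨ 1/2 = 1/2
(q ∨ p) ∨ (p ∨ q) = 1/2 ∨ 1/2 = 1/2
(¬r ↔ q) ∨ ((q ∨ p) ∨ (p ∨ q)) = 1/2 ∨ 1/2 = 1/2
p → q = 1/2 → 1/2 = 1/2
p ∨ p = 1/2 ∨ 1/2 = 1/2
(p → q) → (p ∨ p) = 1/2 → 1/2 = 1/2
¬((p → q) → (p ∨ p)) = ¬1/2 = 1/2
((¬r ↔ q) ∨ ((q ∨ p) ∨ (p ∨ q))) ↔ ¬((p → q) → (p ∨ p)) = 1/2 ↔ 1/2 = 1/2
(¬(p → p) → ¬(r ∨ r)) ∨ (((¬r ↔ q) ∨ ((q ∨ p) ∨ (p ∨ q))) ↔ ¬((p → q) → (p ∨ p))) = 1/2 ∨ 1/2 = 1/2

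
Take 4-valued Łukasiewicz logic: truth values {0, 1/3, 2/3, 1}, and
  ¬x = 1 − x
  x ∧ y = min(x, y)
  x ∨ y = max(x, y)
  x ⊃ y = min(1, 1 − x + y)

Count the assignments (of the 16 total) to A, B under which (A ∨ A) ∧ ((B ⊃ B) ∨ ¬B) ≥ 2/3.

A = 0, B = 0 ↦ 0  <
A = 0, B = 1/3 ↦ 0  <
A = 0, B = 2/3 ↦ 0  <
A = 0, B = 1 ↦ 0  <
A = 1/3, B = 0 ↦ 1/3  <
A = 1/3, B = 1/3 ↦ 1/3  <
A = 1/3, B = 2/3 ↦ 1/3  <
A = 1/3, B = 1 ↦ 1/3  <
A = 2/3, B = 0 ↦ 2/3  ≥
A = 2/3, B = 1/3 ↦ 2/3  ≥
A = 2/3, B = 2/3 ↦ 2/3  ≥
A = 2/3, B = 1 ↦ 2/3  ≥
A = 1, B = 0 ↦ 1  ≥
A = 1, B = 1/3 ↦ 1  ≥
A = 1, B = 2/3 ↦ 1  ≥
A = 1, B = 1 ↦ 1  ≥
So 8 of the 16 assignments meet the threshold.

8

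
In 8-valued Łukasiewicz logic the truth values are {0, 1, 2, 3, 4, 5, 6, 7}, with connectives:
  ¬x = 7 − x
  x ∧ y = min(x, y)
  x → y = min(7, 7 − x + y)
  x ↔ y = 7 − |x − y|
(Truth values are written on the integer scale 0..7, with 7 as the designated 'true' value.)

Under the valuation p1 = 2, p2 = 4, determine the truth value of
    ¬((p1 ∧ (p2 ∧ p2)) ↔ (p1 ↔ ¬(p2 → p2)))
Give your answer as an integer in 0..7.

3

p2 ∧ p2 = 4 ∧ 4 = 4
p1 ∧ (p2 ∧ p2) = 2 ∧ 4 = 2
p2 → p2 = 4 → 4 = 7
¬(p2 → p2) = ¬7 = 0
p1 ↔ ¬(p2 → p2) = 2 ↔ 0 = 5
(p1 ∧ (p2 ∧ p2)) ↔ (p1 ↔ ¬(p2 → p2)) = 2 ↔ 5 = 4
¬((p1 ∧ (p2 ∧ p2)) ↔ (p1 ↔ ¬(p2 → p2))) = ¬4 = 3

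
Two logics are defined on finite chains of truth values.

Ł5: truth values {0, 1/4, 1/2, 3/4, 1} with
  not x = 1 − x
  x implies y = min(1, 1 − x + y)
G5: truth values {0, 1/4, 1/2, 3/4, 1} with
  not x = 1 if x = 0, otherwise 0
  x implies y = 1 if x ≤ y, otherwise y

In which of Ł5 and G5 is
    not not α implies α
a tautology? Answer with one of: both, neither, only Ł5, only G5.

only Ł5

In Ł5: every assignment gives 1 — tautology.
In G5: at α = 1/4 the value is 1/4 — not a tautology.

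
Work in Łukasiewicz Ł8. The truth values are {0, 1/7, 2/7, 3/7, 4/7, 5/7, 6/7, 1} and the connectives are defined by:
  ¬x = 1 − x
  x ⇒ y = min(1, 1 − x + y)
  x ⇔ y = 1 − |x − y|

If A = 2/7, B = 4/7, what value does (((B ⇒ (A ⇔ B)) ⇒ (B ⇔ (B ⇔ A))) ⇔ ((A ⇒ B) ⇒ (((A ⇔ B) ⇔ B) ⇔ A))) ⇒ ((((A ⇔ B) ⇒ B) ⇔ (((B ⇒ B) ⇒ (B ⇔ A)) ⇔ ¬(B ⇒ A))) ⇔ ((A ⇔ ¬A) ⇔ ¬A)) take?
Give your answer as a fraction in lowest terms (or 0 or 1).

1

A ⇔ B = 2/7 ⇔ 4/7 = 5/7
B ⇒ (A ⇔ B) = 4/7 ⇒ 5/7 = 1
B ⇔ A = 4/7 ⇔ 2/7 = 5/7
B ⇔ (B ⇔ A) = 4/7 ⇔ 5/7 = 6/7
(B ⇒ (A ⇔ B)) ⇒ (B ⇔ (B ⇔ A)) = 1 ⇒ 6/7 = 6/7
A ⇒ B = 2/7 ⇒ 4/7 = 1
A ⇔ B = 2/7 ⇔ 4/7 = 5/7
(A ⇔ B) ⇔ B = 5/7 ⇔ 4/7 = 6/7
((A ⇔ B) ⇔ B) ⇔ A = 6/7 ⇔ 2/7 = 3/7
(A ⇒ B) ⇒ (((A ⇔ B) ⇔ B) ⇔ A) = 1 ⇒ 3/7 = 3/7
((B ⇒ (A ⇔ B)) ⇒ (B ⇔ (B ⇔ A))) ⇔ ((A ⇒ B) ⇒ (((A ⇔ B) ⇔ B) ⇔ A)) = 6/7 ⇔ 3/7 = 4/7
A ⇔ B = 2/7 ⇔ 4/7 = 5/7
(A ⇔ B) ⇒ B = 5/7 ⇒ 4/7 = 6/7
B ⇒ B = 4/7 ⇒ 4/7 = 1
B ⇔ A = 4/7 ⇔ 2/7 = 5/7
(B ⇒ B) ⇒ (B ⇔ A) = 1 ⇒ 5/7 = 5/7
B ⇒ A = 4/7 ⇒ 2/7 = 5/7
¬(B ⇒ A) = ¬5/7 = 2/7
((B ⇒ B) ⇒ (B ⇔ A)) ⇔ ¬(B ⇒ A) = 5/7 ⇔ 2/7 = 4/7
((A ⇔ B) ⇒ B) ⇔ (((B ⇒ B) ⇒ (B ⇔ A)) ⇔ ¬(B ⇒ A)) = 6/7 ⇔ 4/7 = 5/7
¬A = ¬2/7 = 5/7
A ⇔ ¬A = 2/7 ⇔ 5/7 = 4/7
¬A = ¬2/7 = 5/7
(A ⇔ ¬A) ⇔ ¬A = 4/7 ⇔ 5/7 = 6/7
(((A ⇔ B) ⇒ B) ⇔ (((B ⇒ B) ⇒ (B ⇔ A)) ⇔ ¬(B ⇒ A))) ⇔ ((A ⇔ ¬A) ⇔ ¬A) = 5/7 ⇔ 6/7 = 6/7
(((B ⇒ (A ⇔ B)) ⇒ (B ⇔ (B ⇔ A))) ⇔ ((A ⇒ B) ⇒ (((A ⇔ B) ⇔ B) ⇔ A))) ⇒ ((((A ⇔ B) ⇒ B) ⇔ (((B ⇒ B) ⇒ (B ⇔ A)) ⇔ ¬(B ⇒ A))) ⇔ ((A ⇔ ¬A) ⇔ ¬A)) = 4/7 ⇒ 6/7 = 1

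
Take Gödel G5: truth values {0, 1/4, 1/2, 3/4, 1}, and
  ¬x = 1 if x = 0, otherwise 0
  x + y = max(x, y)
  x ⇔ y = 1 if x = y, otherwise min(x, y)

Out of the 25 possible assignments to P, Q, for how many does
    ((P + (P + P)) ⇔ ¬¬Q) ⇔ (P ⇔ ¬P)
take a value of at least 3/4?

value 1: 8 assignments (counts)
value 0: 17 assignments
So 8 of the 25 assignments meet the threshold.

8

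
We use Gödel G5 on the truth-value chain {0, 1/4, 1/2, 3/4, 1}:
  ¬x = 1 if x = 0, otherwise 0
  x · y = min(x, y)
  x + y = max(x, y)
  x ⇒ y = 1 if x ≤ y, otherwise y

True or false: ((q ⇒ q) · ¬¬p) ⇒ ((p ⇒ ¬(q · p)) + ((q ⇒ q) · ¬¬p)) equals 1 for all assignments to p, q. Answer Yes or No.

At p = 1/2, q = 1/4, for instance:
q ⇒ q = 1/4 ⇒ 1/4 = 1
¬p = ¬1/2 = 0
¬¬p = ¬0 = 1
(q ⇒ q) · ¬¬p = 1 · 1 = 1
q · p = 1/4 · 1/2 = 1/4
¬(q · p) = ¬1/4 = 0
p ⇒ ¬(q · p) = 1/2 ⇒ 0 = 0
(p ⇒ ¬(q · p)) + ((q ⇒ q) · ¬¬p) = 0 + 1 = 1
((q ⇒ q) · ¬¬p) ⇒ ((p ⇒ ¬(q · p)) + ((q ⇒ q) · ¬¬p)) = 1 ⇒ 1 = 1
and checking the remaining 24 assignments likewise gives ≥ 1 in every case.

Yes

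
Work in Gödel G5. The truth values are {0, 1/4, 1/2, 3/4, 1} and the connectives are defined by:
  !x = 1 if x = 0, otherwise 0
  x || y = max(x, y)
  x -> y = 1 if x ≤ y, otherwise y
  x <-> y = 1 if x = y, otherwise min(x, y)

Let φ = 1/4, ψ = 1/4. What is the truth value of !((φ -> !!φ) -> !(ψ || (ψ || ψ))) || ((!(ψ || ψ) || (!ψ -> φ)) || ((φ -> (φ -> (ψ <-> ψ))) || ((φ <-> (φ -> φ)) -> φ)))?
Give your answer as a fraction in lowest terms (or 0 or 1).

!φ = !1/4 = 0
!!φ = !0 = 1
φ -> !!φ = 1/4 -> 1 = 1
ψ || ψ = 1/4 || 1/4 = 1/4
ψ || (ψ || ψ) = 1/4 || 1/4 = 1/4
!(ψ || (ψ || ψ)) = !1/4 = 0
(φ -> !!φ) -> !(ψ || (ψ || ψ)) = 1 -> 0 = 0
!((φ -> !!φ) -> !(ψ || (ψ || ψ))) = !0 = 1
ψ || ψ = 1/4 || 1/4 = 1/4
!(ψ || ψ) = !1/4 = 0
!ψ = !1/4 = 0
!ψ -> φ = 0 -> 1/4 = 1
!(ψ || ψ) || (!ψ -> φ) = 0 || 1 = 1
ψ <-> ψ = 1/4 <-> 1/4 = 1
φ -> (ψ <-> ψ) = 1/4 -> 1 = 1
φ -> (φ -> (ψ <-> ψ)) = 1/4 -> 1 = 1
φ -> φ = 1/4 -> 1/4 = 1
φ <-> (φ -> φ) = 1/4 <-> 1 = 1/4
(φ <-> (φ -> φ)) -> φ = 1/4 -> 1/4 = 1
(φ -> (φ -> (ψ <-> ψ))) || ((φ <-> (φ -> φ)) -> φ) = 1 || 1 = 1
(!(ψ || ψ) || (!ψ -> φ)) || ((φ -> (φ -> (ψ <-> ψ))) || ((φ <-> (φ -> φ)) -> φ)) = 1 || 1 = 1
!((φ -> !!φ) -> !(ψ || (ψ || ψ))) || ((!(ψ || ψ) || (!ψ -> φ)) || ((φ -> (φ -> (ψ <-> ψ))) || ((φ <-> (φ -> φ)) -> φ))) = 1 || 1 = 1

1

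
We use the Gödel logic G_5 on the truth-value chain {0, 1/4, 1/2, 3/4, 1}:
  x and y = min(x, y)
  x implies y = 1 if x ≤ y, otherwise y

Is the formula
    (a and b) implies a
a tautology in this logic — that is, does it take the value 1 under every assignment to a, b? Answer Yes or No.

At a = 3/4, b = 0, for instance:
a and b = 3/4 and 0 = 0
(a and b) implies a = 0 implies 3/4 = 1
and checking the remaining 24 assignments likewise gives ≥ 1 in every case.

Yes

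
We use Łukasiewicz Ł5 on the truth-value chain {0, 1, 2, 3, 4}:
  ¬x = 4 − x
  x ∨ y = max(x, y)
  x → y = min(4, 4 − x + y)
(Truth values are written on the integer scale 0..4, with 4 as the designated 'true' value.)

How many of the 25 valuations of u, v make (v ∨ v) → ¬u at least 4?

15

value 4: 15 assignments (counts)
value 3: 4 assignments
value 2: 3 assignments
value 1: 2 assignments
value 0: 1 assignment
So 15 of the 25 assignments meet the threshold.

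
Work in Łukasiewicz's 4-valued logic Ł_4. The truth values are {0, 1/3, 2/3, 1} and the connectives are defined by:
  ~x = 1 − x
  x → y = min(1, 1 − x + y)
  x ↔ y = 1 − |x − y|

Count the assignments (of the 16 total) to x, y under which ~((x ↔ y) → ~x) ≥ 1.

1

x = 0, y = 0 ↦ 0  <
x = 0, y = 1/3 ↦ 0  <
x = 0, y = 2/3 ↦ 0  <
x = 0, y = 1 ↦ 0  <
x = 1/3, y = 0 ↦ 0  <
x = 1/3, y = 1/3 ↦ 1/3  <
x = 1/3, y = 2/3 ↦ 0  <
x = 1/3, y = 1 ↦ 0  <
x = 2/3, y = 0 ↦ 0  <
x = 2/3, y = 1/3 ↦ 1/3  <
x = 2/3, y = 2/3 ↦ 2/3  <
x = 2/3, y = 1 ↦ 1/3  <
x = 1, y = 0 ↦ 0  <
x = 1, y = 1/3 ↦ 1/3  <
x = 1, y = 2/3 ↦ 2/3  <
x = 1, y = 1 ↦ 1  ≥
So 1 of the 16 assignments meets the threshold.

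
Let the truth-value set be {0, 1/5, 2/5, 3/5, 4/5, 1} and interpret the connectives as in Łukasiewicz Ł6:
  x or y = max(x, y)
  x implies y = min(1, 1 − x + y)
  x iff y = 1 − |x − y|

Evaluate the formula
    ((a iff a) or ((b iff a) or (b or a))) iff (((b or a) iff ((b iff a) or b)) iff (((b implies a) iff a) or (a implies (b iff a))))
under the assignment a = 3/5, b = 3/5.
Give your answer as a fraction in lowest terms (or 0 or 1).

3/5

a iff a = 3/5 iff 3/5 = 1
b iff a = 3/5 iff 3/5 = 1
b or a = 3/5 or 3/5 = 3/5
(b iff a) or (b or a) = 1 or 3/5 = 1
(a iff a) or ((b iff a) or (b or a)) = 1 or 1 = 1
b or a = 3/5 or 3/5 = 3/5
b iff a = 3/5 iff 3/5 = 1
(b iff a) or b = 1 or 3/5 = 1
(b or a) iff ((b iff a) or b) = 3/5 iff 1 = 3/5
b implies a = 3/5 implies 3/5 = 1
(b implies a) iff a = 1 iff 3/5 = 3/5
b iff a = 3/5 iff 3/5 = 1
a implies (b iff a) = 3/5 implies 1 = 1
((b implies a) iff a) or (a implies (b iff a)) = 3/5 or 1 = 1
((b or a) iff ((b iff a) or b)) iff (((b implies a) iff a) or (a implies (b iff a))) = 3/5 iff 1 = 3/5
((a iff a) or ((b iff a) or (b or a))) iff (((b or a) iff ((b iff a) or b)) iff (((b implies a) iff a) or (a implies (b iff a)))) = 1 iff 3/5 = 3/5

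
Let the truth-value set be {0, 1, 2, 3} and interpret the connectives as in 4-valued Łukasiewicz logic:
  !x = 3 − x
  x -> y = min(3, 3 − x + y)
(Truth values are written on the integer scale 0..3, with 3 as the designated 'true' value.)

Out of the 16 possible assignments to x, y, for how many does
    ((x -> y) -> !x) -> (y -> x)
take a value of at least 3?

12

x = 0, y = 0 ↦ 3  ≥
x = 0, y = 1 ↦ 2  <
x = 0, y = 2 ↦ 1  <
x = 0, y = 3 ↦ 0  <
x = 1, y = 0 ↦ 3  ≥
x = 1, y = 1 ↦ 3  ≥
x = 1, y = 2 ↦ 3  ≥
x = 1, y = 3 ↦ 2  <
x = 2, y = 0 ↦ 3  ≥
x = 2, y = 1 ↦ 3  ≥
x = 2, y = 2 ↦ 3  ≥
x = 2, y = 3 ↦ 3  ≥
x = 3, y = 0 ↦ 3  ≥
x = 3, y = 1 ↦ 3  ≥
x = 3, y = 2 ↦ 3  ≥
x = 3, y = 3 ↦ 3  ≥
So 12 of the 16 assignments meet the threshold.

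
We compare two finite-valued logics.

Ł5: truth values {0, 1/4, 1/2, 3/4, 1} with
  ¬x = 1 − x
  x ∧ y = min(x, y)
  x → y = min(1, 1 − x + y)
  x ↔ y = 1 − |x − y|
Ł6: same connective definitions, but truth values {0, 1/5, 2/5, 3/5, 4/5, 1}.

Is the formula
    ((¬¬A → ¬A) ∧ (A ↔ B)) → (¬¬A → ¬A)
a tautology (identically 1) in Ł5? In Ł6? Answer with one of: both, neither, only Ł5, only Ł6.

In Ł5: every assignment gives 1 — tautology.
In Ł6: every assignment gives 1 — tautology.

both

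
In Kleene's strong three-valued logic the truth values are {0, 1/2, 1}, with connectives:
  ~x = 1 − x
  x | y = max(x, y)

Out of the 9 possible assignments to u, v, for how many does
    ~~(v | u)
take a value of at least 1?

5

u = 0, v = 0 ↦ 0  <
u = 0, v = 1/2 ↦ 1/2  <
u = 0, v = 1 ↦ 1  ≥
u = 1/2, v = 0 ↦ 1/2  <
u = 1/2, v = 1/2 ↦ 1/2  <
u = 1/2, v = 1 ↦ 1  ≥
u = 1, v = 0 ↦ 1  ≥
u = 1, v = 1/2 ↦ 1  ≥
u = 1, v = 1 ↦ 1  ≥
So 5 of the 9 assignments meet the threshold.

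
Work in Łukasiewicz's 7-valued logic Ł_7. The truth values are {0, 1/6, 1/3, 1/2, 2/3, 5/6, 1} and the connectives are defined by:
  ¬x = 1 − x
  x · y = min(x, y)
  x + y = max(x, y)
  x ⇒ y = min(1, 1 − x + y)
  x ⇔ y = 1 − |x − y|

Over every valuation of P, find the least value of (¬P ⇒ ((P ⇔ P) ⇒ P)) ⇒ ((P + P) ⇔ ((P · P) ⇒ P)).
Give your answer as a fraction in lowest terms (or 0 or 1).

1/2

Take P = 1/2:
¬P = ¬1/2 = 1/2
P ⇔ P = 1/2 ⇔ 1/2 = 1
(P ⇔ P) ⇒ P = 1 ⇒ 1/2 = 1/2
¬P ⇒ ((P ⇔ P) ⇒ P) = 1/2 ⇒ 1/2 = 1
P + P = 1/2 + 1/2 = 1/2
P · P = 1/2 · 1/2 = 1/2
(P · P) ⇒ P = 1/2 ⇒ 1/2 = 1
(P + P) ⇔ ((P · P) ⇒ P) = 1/2 ⇔ 1 = 1/2
(¬P ⇒ ((P ⇔ P) ⇒ P)) ⇒ ((P + P) ⇔ ((P · P) ⇒ P)) = 1 ⇒ 1/2 = 1/2
No assignment yields a value below 1/2, so this is the minimum.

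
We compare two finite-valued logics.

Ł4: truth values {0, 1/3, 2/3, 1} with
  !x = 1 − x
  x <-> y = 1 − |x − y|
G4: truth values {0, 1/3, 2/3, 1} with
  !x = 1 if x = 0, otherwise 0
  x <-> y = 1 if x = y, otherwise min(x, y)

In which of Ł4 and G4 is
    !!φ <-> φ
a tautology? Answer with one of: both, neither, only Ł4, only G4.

In Ł4: every assignment gives 1 — tautology.
In G4: at φ = 1/3 the value is 1/3 — not a tautology.

only Ł4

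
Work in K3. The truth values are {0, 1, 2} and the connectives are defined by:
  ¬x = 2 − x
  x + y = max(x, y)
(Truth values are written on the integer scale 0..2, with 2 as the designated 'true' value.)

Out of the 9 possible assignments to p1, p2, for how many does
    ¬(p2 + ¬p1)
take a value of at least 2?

p1 = 0, p2 = 0 ↦ 0  <
p1 = 0, p2 = 1 ↦ 0  <
p1 = 0, p2 = 2 ↦ 0  <
p1 = 1, p2 = 0 ↦ 1  <
p1 = 1, p2 = 1 ↦ 1  <
p1 = 1, p2 = 2 ↦ 0  <
p1 = 2, p2 = 0 ↦ 2  ≥
p1 = 2, p2 = 1 ↦ 1  <
p1 = 2, p2 = 2 ↦ 0  <
So 1 of the 9 assignments meets the threshold.

1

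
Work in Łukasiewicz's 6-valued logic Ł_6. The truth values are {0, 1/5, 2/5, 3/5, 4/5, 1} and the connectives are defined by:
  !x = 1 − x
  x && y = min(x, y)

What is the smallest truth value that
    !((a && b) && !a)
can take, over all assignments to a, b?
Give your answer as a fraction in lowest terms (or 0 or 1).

3/5

Take a = 2/5, b = 2/5:
a && b = 2/5 && 2/5 = 2/5
!a = !2/5 = 3/5
(a && b) && !a = 2/5 && 3/5 = 2/5
!((a && b) && !a) = !2/5 = 3/5
No assignment yields a value below 3/5, so this is the minimum.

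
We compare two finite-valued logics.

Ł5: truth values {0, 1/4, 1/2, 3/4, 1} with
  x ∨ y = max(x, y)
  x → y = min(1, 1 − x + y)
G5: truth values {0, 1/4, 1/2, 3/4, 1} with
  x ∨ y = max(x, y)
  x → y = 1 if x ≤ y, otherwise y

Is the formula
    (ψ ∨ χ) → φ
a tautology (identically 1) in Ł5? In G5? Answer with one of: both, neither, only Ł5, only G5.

In Ł5: at φ = 0, ψ = 0, χ = 1/4 the value is 3/4 — not a tautology.
In G5: at φ = 0, ψ = 0, χ = 1/4 the value is 0 — not a tautology.

neither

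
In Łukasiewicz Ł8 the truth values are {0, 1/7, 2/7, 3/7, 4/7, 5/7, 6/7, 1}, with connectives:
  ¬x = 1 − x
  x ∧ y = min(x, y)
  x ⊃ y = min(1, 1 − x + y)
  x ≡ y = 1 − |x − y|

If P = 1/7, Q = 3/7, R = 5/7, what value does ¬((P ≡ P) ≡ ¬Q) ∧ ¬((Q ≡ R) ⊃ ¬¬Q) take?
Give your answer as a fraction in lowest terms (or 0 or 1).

2/7

P ≡ P = 1/7 ≡ 1/7 = 1
¬Q = ¬3/7 = 4/7
(P ≡ P) ≡ ¬Q = 1 ≡ 4/7 = 4/7
¬((P ≡ P) ≡ ¬Q) = ¬4/7 = 3/7
Q ≡ R = 3/7 ≡ 5/7 = 5/7
¬Q = ¬3/7 = 4/7
¬¬Q = ¬4/7 = 3/7
(Q ≡ R) ⊃ ¬¬Q = 5/7 ⊃ 3/7 = 5/7
¬((Q ≡ R) ⊃ ¬¬Q) = ¬5/7 = 2/7
¬((P ≡ P) ≡ ¬Q) ∧ ¬((Q ≡ R) ⊃ ¬¬Q) = 3/7 ∧ 2/7 = 2/7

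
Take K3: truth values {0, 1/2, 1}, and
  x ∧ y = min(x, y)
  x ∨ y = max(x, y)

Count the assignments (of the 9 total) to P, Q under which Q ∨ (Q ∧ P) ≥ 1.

P = 0, Q = 0 ↦ 0  <
P = 0, Q = 1/2 ↦ 1/2  <
P = 0, Q = 1 ↦ 1  ≥
P = 1/2, Q = 0 ↦ 0  <
P = 1/2, Q = 1/2 ↦ 1/2  <
P = 1/2, Q = 1 ↦ 1  ≥
P = 1, Q = 0 ↦ 0  <
P = 1, Q = 1/2 ↦ 1/2  <
P = 1, Q = 1 ↦ 1  ≥
So 3 of the 9 assignments meet the threshold.

3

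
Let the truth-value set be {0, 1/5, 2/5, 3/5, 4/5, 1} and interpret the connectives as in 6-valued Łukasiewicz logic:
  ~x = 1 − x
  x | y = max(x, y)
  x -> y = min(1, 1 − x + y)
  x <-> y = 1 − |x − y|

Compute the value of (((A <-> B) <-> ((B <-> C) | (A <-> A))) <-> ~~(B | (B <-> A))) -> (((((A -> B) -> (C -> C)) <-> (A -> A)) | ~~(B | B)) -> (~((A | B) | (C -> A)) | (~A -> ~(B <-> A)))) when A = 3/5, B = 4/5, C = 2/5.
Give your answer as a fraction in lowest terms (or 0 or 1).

4/5

A <-> B = 3/5 <-> 4/5 = 4/5
B <-> C = 4/5 <-> 2/5 = 3/5
A <-> A = 3/5 <-> 3/5 = 1
(B <-> C) | (A <-> A) = 3/5 | 1 = 1
(A <-> B) <-> ((B <-> C) | (A <-> A)) = 4/5 <-> 1 = 4/5
B <-> A = 4/5 <-> 3/5 = 4/5
B | (B <-> A) = 4/5 | 4/5 = 4/5
~(B | (B <-> A)) = ~4/5 = 1/5
~~(B | (B <-> A)) = ~1/5 = 4/5
((A <-> B) <-> ((B <-> C) | (A <-> A))) <-> ~~(B | (B <-> A)) = 4/5 <-> 4/5 = 1
A -> B = 3/5 -> 4/5 = 1
C -> C = 2/5 -> 2/5 = 1
(A -> B) -> (C -> C) = 1 -> 1 = 1
A -> A = 3/5 -> 3/5 = 1
((A -> B) -> (C -> C)) <-> (A -> A) = 1 <-> 1 = 1
B | B = 4/5 | 4/5 = 4/5
~(B | B) = ~4/5 = 1/5
~~(B | B) = ~1/5 = 4/5
(((A -> B) -> (C -> C)) <-> (A -> A)) | ~~(B | B) = 1 | 4/5 = 1
A | B = 3/5 | 4/5 = 4/5
C -> A = 2/5 -> 3/5 = 1
(A | B) | (C -> A) = 4/5 | 1 = 1
~((A | B) | (C -> A)) = ~1 = 0
~A = ~3/5 = 2/5
B <-> A = 4/5 <-> 3/5 = 4/5
~(B <-> A) = ~4/5 = 1/5
~A -> ~(B <-> A) = 2/5 -> 1/5 = 4/5
~((A | B) | (C -> A)) | (~A -> ~(B <-> A)) = 0 | 4/5 = 4/5
((((A -> B) -> (C -> C)) <-> (A -> A)) | ~~(B | B)) -> (~((A | B) | (C -> A)) | (~A -> ~(B <-> A))) = 1 -> 4/5 = 4/5
(((A <-> B) <-> ((B <-> C) | (A <-> A))) <-> ~~(B | (B <-> A))) -> (((((A -> B) -> (C -> C)) <-> (A -> A)) | ~~(B | B)) -> (~((A | B) | (C -> A)) | (~A -> ~(B <-> A)))) = 1 -> 4/5 = 4/5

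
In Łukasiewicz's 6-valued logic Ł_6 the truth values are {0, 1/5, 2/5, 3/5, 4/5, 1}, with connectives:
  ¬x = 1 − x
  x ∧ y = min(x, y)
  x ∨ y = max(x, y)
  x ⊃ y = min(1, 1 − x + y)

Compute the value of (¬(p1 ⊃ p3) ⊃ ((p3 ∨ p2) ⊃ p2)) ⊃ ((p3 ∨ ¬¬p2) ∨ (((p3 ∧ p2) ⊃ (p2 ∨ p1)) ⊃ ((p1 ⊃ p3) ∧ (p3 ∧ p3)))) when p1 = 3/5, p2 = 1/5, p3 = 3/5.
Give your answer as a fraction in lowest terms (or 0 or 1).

3/5

p1 ⊃ p3 = 3/5 ⊃ 3/5 = 1
¬(p1 ⊃ p3) = ¬1 = 0
p3 ∨ p2 = 3/5 ∨ 1/5 = 3/5
(p3 ∨ p2) ⊃ p2 = 3/5 ⊃ 1/5 = 3/5
¬(p1 ⊃ p3) ⊃ ((p3 ∨ p2) ⊃ p2) = 0 ⊃ 3/5 = 1
¬p2 = ¬1/5 = 4/5
¬¬p2 = ¬4/5 = 1/5
p3 ∨ ¬¬p2 = 3/5 ∨ 1/5 = 3/5
p3 ∧ p2 = 3/5 ∧ 1/5 = 1/5
p2 ∨ p1 = 1/5 ∨ 3/5 = 3/5
(p3 ∧ p2) ⊃ (p2 ∨ p1) = 1/5 ⊃ 3/5 = 1
p1 ⊃ p3 = 3/5 ⊃ 3/5 = 1
p3 ∧ p3 = 3/5 ∧ 3/5 = 3/5
(p1 ⊃ p3) ∧ (p3 ∧ p3) = 1 ∧ 3/5 = 3/5
((p3 ∧ p2) ⊃ (p2 ∨ p1)) ⊃ ((p1 ⊃ p3) ∧ (p3 ∧ p3)) = 1 ⊃ 3/5 = 3/5
(p3 ∨ ¬¬p2) ∨ (((p3 ∧ p2) ⊃ (p2 ∨ p1)) ⊃ ((p1 ⊃ p3) ∧ (p3 ∧ p3))) = 3/5 ∨ 3/5 = 3/5
(¬(p1 ⊃ p3) ⊃ ((p3 ∨ p2) ⊃ p2)) ⊃ ((p3 ∨ ¬¬p2) ∨ (((p3 ∧ p2) ⊃ (p2 ∨ p1)) ⊃ ((p1 ⊃ p3) ∧ (p3 ∧ p3)))) = 1 ⊃ 3/5 = 3/5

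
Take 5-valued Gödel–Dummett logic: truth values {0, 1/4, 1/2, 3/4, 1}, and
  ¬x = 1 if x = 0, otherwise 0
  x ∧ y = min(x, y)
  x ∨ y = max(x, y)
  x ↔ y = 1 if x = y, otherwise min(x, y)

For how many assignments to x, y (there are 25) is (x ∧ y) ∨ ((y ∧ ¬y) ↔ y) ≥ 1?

6

value 1: 6 assignments (counts)
value 3/4: 3 assignments
value 1/2: 5 assignments
value 1/4: 7 assignments
value 0: 4 assignments
So 6 of the 25 assignments meet the threshold.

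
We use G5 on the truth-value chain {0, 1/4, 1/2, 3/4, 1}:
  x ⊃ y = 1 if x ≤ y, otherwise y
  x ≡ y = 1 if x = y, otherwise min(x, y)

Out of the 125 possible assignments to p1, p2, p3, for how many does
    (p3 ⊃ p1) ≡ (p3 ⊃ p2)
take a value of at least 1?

65

value 1: 65 assignments (counts)
value 3/4: 2 assignments
value 1/2: 8 assignments
value 1/4: 18 assignments
value 0: 32 assignments
So 65 of the 125 assignments meet the threshold.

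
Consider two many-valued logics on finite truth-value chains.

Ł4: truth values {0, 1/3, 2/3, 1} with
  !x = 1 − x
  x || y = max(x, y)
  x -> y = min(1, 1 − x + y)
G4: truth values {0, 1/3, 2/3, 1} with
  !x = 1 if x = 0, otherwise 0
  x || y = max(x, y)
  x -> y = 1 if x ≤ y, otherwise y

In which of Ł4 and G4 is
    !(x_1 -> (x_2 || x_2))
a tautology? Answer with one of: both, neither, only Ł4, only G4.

In Ł4: at x_1 = 0, x_2 = 0 the value is 0 — not a tautology.
In G4: at x_1 = 0, x_2 = 0 the value is 0 — not a tautology.

neither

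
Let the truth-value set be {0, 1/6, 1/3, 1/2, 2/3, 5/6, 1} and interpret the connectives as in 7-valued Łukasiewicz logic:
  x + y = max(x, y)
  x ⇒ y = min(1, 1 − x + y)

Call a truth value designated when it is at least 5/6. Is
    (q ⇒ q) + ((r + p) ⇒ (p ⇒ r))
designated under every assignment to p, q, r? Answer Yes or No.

At p = 1/3, q = 0, r = 1/3, for instance:
q ⇒ q = 0 ⇒ 0 = 1
r + p = 1/3 + 1/3 = 1/3
p ⇒ r = 1/3 ⇒ 1/3 = 1
(r + p) ⇒ (p ⇒ r) = 1/3 ⇒ 1 = 1
(q ⇒ q) + ((r + p) ⇒ (p ⇒ r)) = 1 + 1 = 1
and checking the remaining 342 assignments likewise gives ≥ 5/6 in every case.

Yes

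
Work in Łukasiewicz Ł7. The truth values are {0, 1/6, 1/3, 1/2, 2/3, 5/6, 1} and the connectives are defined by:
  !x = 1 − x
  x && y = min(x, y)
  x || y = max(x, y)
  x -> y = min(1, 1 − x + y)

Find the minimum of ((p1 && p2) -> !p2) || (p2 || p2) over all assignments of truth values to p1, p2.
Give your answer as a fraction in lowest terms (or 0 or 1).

2/3

Take p1 = 2/3, p2 = 2/3:
p1 && p2 = 2/3 && 2/3 = 2/3
!p2 = !2/3 = 1/3
(p1 && p2) -> !p2 = 2/3 -> 1/3 = 2/3
p2 || p2 = 2/3 || 2/3 = 2/3
((p1 && p2) -> !p2) || (p2 || p2) = 2/3 || 2/3 = 2/3
No assignment yields a value below 2/3, so this is the minimum.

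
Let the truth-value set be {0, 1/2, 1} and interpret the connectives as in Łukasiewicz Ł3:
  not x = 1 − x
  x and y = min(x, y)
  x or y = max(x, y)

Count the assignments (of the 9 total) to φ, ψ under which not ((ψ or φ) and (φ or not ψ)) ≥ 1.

2

φ = 0, ψ = 0 ↦ 1  ≥
φ = 0, ψ = 1/2 ↦ 1/2  <
φ = 0, ψ = 1 ↦ 1  ≥
φ = 1/2, ψ = 0 ↦ 1/2  <
φ = 1/2, ψ = 1/2 ↦ 1/2  <
φ = 1/2, ψ = 1 ↦ 1/2  <
φ = 1, ψ = 0 ↦ 0  <
φ = 1, ψ = 1/2 ↦ 0  <
φ = 1, ψ = 1 ↦ 0  <
So 2 of the 9 assignments meet the threshold.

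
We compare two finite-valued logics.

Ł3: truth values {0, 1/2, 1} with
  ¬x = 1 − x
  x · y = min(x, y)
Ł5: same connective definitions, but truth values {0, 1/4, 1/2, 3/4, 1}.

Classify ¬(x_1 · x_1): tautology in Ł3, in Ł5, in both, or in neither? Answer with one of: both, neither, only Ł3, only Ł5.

neither

In Ł3: at x_1 = 1/2 the value is 1/2 — not a tautology.
In Ł5: at x_1 = 1/4 the value is 3/4 — not a tautology.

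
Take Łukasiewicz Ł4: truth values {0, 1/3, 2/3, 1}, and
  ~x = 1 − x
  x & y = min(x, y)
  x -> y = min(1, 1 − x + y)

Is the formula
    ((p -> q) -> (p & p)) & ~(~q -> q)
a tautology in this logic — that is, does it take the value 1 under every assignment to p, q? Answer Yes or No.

No

Counterexample: take p = 0, q = 0.
p -> q = 0 -> 0 = 1
p & p = 0 & 0 = 0
(p -> q) -> (p & p) = 1 -> 0 = 0
~q = ~0 = 1
~q -> q = 1 -> 0 = 0
~(~q -> q) = ~0 = 1
((p -> q) -> (p & p)) & ~(~q -> q) = 0 & 1 = 0
This gives 0 ≠ 1.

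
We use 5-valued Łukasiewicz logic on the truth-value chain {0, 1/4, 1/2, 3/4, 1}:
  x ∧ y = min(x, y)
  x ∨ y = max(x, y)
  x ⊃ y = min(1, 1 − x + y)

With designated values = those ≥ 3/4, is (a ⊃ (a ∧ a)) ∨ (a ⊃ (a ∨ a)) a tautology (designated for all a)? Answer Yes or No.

a = 0 ↦ 1
a = 1/4 ↦ 1
a = 1/2 ↦ 1
a = 3/4 ↦ 1
a = 1 ↦ 1
Every assignment gives a value ≥ 3/4.

Yes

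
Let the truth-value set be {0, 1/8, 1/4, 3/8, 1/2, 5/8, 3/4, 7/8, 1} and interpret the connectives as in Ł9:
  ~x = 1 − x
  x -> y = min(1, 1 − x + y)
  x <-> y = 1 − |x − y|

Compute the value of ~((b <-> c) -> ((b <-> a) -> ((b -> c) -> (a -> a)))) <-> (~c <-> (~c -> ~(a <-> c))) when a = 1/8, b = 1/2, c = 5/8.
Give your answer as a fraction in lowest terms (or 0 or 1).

b <-> c = 1/2 <-> 5/8 = 7/8
b <-> a = 1/2 <-> 1/8 = 5/8
b -> c = 1/2 -> 5/8 = 1
a -> a = 1/8 -> 1/8 = 1
(b -> c) -> (a -> a) = 1 -> 1 = 1
(b <-> a) -> ((b -> c) -> (a -> a)) = 5/8 -> 1 = 1
(b <-> c) -> ((b <-> a) -> ((b -> c) -> (a -> a))) = 7/8 -> 1 = 1
~((b <-> c) -> ((b <-> a) -> ((b -> c) -> (a -> a)))) = ~1 = 0
~c = ~5/8 = 3/8
~c = ~5/8 = 3/8
a <-> c = 1/8 <-> 5/8 = 1/2
~(a <-> c) = ~1/2 = 1/2
~c -> ~(a <-> c) = 3/8 -> 1/2 = 1
~c <-> (~c -> ~(a <-> c)) = 3/8 <-> 1 = 3/8
~((b <-> c) -> ((b <-> a) -> ((b -> c) -> (a -> a)))) <-> (~c <-> (~c -> ~(a <-> c))) = 0 <-> 3/8 = 5/8

5/8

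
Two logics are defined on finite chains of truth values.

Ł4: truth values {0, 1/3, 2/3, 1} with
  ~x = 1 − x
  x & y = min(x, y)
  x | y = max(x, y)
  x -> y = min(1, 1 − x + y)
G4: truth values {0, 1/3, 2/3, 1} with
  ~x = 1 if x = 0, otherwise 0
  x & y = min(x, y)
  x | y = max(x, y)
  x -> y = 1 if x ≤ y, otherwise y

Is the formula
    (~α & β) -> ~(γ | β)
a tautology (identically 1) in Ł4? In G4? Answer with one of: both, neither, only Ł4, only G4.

neither

In Ł4: at α = 0, β = 1/3, γ = 1 the value is 2/3 — not a tautology.
In G4: at α = 0, β = 1/3, γ = 0 the value is 0 — not a tautology.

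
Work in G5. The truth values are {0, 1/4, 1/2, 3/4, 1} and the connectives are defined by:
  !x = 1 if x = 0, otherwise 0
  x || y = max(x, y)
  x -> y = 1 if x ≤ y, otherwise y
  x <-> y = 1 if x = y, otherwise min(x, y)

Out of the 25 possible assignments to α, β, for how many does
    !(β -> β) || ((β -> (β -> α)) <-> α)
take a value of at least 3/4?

value 1: 15 assignments (counts)
value 3/4: 4 assignments (counts)
value 1/2: 3 assignments
value 1/4: 2 assignments
value 0: 1 assignment
So 19 of the 25 assignments meet the threshold.

19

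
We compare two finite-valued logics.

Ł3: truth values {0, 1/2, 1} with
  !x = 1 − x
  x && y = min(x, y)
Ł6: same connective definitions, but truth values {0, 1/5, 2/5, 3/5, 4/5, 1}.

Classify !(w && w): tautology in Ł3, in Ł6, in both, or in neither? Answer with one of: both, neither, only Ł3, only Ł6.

neither

In Ł3: at w = 1/2 the value is 1/2 — not a tautology.
In Ł6: at w = 1/5 the value is 4/5 — not a tautology.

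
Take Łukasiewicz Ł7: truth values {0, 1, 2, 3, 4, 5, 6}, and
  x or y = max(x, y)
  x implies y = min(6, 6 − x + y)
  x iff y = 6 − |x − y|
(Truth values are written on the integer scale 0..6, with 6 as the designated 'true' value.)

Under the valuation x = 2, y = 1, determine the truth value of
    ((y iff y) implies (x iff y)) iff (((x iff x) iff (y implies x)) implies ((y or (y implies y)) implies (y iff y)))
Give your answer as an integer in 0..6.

5

y iff y = 1 iff 1 = 6
x iff y = 2 iff 1 = 5
(y iff y) implies (x iff y) = 6 implies 5 = 5
x iff x = 2 iff 2 = 6
y implies x = 1 implies 2 = 6
(x iff x) iff (y implies x) = 6 iff 6 = 6
y implies y = 1 implies 1 = 6
y or (y implies y) = 1 or 6 = 6
y iff y = 1 iff 1 = 6
(y or (y implies y)) implies (y iff y) = 6 implies 6 = 6
((x iff x) iff (y implies x)) implies ((y or (y implies y)) implies (y iff y)) = 6 implies 6 = 6
((y iff y) implies (x iff y)) iff (((x iff x) iff (y implies x)) implies ((y or (y implies y)) implies (y iff y))) = 5 iff 6 = 5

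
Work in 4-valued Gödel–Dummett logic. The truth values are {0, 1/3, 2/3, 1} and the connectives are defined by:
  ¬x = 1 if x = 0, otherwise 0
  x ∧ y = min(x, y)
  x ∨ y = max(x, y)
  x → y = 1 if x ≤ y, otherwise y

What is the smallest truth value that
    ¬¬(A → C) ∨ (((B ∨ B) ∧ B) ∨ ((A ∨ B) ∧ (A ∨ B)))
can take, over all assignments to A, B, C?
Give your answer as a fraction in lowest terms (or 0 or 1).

Take A = 1/3, B = 0, C = 0:
A → C = 1/3 → 0 = 0
¬(A → C) = ¬0 = 1
¬¬(A → C) = ¬1 = 0
B ∨ B = 0 ∨ 0 = 0
(B ∨ B) ∧ B = 0 ∧ 0 = 0
A ∨ B = 1/3 ∨ 0 = 1/3
A ∨ B = 1/3 ∨ 0 = 1/3
(A ∨ B) ∧ (A ∨ B) = 1/3 ∧ 1/3 = 1/3
((B ∨ B) ∧ B) ∨ ((A ∨ B) ∧ (A ∨ B)) = 0 ∨ 1/3 = 1/3
¬¬(A → C) ∨ (((B ∨ B) ∧ B) ∨ ((A ∨ B) ∧ (A ∨ B))) = 0 ∨ 1/3 = 1/3
No assignment yields a value below 1/3, so this is the minimum.

1/3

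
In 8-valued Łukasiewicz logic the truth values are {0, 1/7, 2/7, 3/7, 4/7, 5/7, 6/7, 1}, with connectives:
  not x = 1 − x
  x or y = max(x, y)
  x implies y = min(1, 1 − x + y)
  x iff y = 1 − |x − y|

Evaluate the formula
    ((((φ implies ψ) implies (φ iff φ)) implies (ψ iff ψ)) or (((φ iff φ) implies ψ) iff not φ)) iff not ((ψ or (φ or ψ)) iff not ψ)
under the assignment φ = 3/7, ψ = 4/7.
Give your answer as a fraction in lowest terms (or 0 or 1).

1/7

φ implies ψ = 3/7 implies 4/7 = 1
φ iff φ = 3/7 iff 3/7 = 1
(φ implies ψ) implies (φ iff φ) = 1 implies 1 = 1
ψ iff ψ = 4/7 iff 4/7 = 1
((φ implies ψ) implies (φ iff φ)) implies (ψ iff ψ) = 1 implies 1 = 1
φ iff φ = 3/7 iff 3/7 = 1
(φ iff φ) implies ψ = 1 implies 4/7 = 4/7
not φ = not 3/7 = 4/7
((φ iff φ) implies ψ) iff not φ = 4/7 iff 4/7 = 1
(((φ implies ψ) implies (φ iff φ)) implies (ψ iff ψ)) or (((φ iff φ) implies ψ) iff not φ) = 1 or 1 = 1
φ or ψ = 3/7 or 4/7 = 4/7
ψ or (φ or ψ) = 4/7 or 4/7 = 4/7
not ψ = not 4/7 = 3/7
(ψ or (φ or ψ)) iff not ψ = 4/7 iff 3/7 = 6/7
not ((ψ or (φ or ψ)) iff not ψ) = not 6/7 = 1/7
((((φ implies ψ) implies (φ iff φ)) implies (ψ iff ψ)) or (((φ iff φ) implies ψ) iff not φ)) iff not ((ψ or (φ or ψ)) iff not ψ) = 1 iff 1/7 = 1/7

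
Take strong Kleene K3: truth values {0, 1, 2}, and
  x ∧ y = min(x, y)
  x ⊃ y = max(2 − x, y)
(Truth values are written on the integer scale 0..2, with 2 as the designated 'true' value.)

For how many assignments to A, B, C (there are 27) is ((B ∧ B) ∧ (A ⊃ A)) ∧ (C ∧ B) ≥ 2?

value 2: 2 assignments (counts)
value 1: 10 assignments
value 0: 15 assignments
So 2 of the 27 assignments meet the threshold.

2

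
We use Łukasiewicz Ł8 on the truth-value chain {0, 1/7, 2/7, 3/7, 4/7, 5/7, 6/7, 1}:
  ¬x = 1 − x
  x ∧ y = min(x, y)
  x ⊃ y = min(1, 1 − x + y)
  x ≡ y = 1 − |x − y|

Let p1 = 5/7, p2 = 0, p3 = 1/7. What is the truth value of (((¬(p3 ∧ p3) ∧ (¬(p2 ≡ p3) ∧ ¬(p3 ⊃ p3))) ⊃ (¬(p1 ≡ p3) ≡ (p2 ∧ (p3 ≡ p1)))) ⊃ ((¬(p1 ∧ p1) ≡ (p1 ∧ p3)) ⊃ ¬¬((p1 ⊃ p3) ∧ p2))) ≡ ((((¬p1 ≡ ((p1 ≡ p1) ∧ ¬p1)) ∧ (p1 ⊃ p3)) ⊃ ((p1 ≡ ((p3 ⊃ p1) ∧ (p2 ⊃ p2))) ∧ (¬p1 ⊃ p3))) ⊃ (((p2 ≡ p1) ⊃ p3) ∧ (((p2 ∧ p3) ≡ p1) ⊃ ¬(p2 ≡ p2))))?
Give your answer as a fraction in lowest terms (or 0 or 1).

3/7

p3 ∧ p3 = 1/7 ∧ 1/7 = 1/7
¬(p3 ∧ p3) = ¬1/7 = 6/7
p2 ≡ p3 = 0 ≡ 1/7 = 6/7
¬(p2 ≡ p3) = ¬6/7 = 1/7
p3 ⊃ p3 = 1/7 ⊃ 1/7 = 1
¬(p3 ⊃ p3) = ¬1 = 0
¬(p2 ≡ p3) ∧ ¬(p3 ⊃ p3) = 1/7 ∧ 0 = 0
¬(p3 ∧ p3) ∧ (¬(p2 ≡ p3) ∧ ¬(p3 ⊃ p3)) = 6/7 ∧ 0 = 0
p1 ≡ p3 = 5/7 ≡ 1/7 = 3/7
¬(p1 ≡ p3) = ¬3/7 = 4/7
p3 ≡ p1 = 1/7 ≡ 5/7 = 3/7
p2 ∧ (p3 ≡ p1) = 0 ∧ 3/7 = 0
¬(p1 ≡ p3) ≡ (p2 ∧ (p3 ≡ p1)) = 4/7 ≡ 0 = 3/7
(¬(p3 ∧ p3) ∧ (¬(p2 ≡ p3) ∧ ¬(p3 ⊃ p3))) ⊃ (¬(p1 ≡ p3) ≡ (p2 ∧ (p3 ≡ p1))) = 0 ⊃ 3/7 = 1
p1 ∧ p1 = 5/7 ∧ 5/7 = 5/7
¬(p1 ∧ p1) = ¬5/7 = 2/7
p1 ∧ p3 = 5/7 ∧ 1/7 = 1/7
¬(p1 ∧ p1) ≡ (p1 ∧ p3) = 2/7 ≡ 1/7 = 6/7
p1 ⊃ p3 = 5/7 ⊃ 1/7 = 3/7
(p1 ⊃ p3) ∧ p2 = 3/7 ∧ 0 = 0
¬((p1 ⊃ p3) ∧ p2) = ¬0 = 1
¬¬((p1 ⊃ p3) ∧ p2) = ¬1 = 0
(¬(p1 ∧ p1) ≡ (p1 ∧ p3)) ⊃ ¬¬((p1 ⊃ p3) ∧ p2) = 6/7 ⊃ 0 = 1/7
((¬(p3 ∧ p3) ∧ (¬(p2 ≡ p3) ∧ ¬(p3 ⊃ p3))) ⊃ (¬(p1 ≡ p3) ≡ (p2 ∧ (p3 ≡ p1)))) ⊃ ((¬(p1 ∧ p1) ≡ (p1 ∧ p3)) ⊃ ¬¬((p1 ⊃ p3) ∧ p2)) = 1 ⊃ 1/7 = 1/7
¬p1 = ¬5/7 = 2/7
p1 ≡ p1 = 5/7 ≡ 5/7 = 1
¬p1 = ¬5/7 = 2/7
(p1 ≡ p1) ∧ ¬p1 = 1 ∧ 2/7 = 2/7
¬p1 ≡ ((p1 ≡ p1) ∧ ¬p1) = 2/7 ≡ 2/7 = 1
p1 ⊃ p3 = 5/7 ⊃ 1/7 = 3/7
(¬p1 ≡ ((p1 ≡ p1) ∧ ¬p1)) ∧ (p1 ⊃ p3) = 1 ∧ 3/7 = 3/7
p3 ⊃ p1 = 1/7 ⊃ 5/7 = 1
p2 ⊃ p2 = 0 ⊃ 0 = 1
(p3 ⊃ p1) ∧ (p2 ⊃ p2) = 1 ∧ 1 = 1
p1 ≡ ((p3 ⊃ p1) ∧ (p2 ⊃ p2)) = 5/7 ≡ 1 = 5/7
¬p1 = ¬5/7 = 2/7
¬p1 ⊃ p3 = 2/7 ⊃ 1/7 = 6/7
(p1 ≡ ((p3 ⊃ p1) ∧ (p2 ⊃ p2))) ∧ (¬p1 ⊃ p3) = 5/7 ∧ 6/7 = 5/7
((¬p1 ≡ ((p1 ≡ p1) ∧ ¬p1)) ∧ (p1 ⊃ p3)) ⊃ ((p1 ≡ ((p3 ⊃ p1) ∧ (p2 ⊃ p2))) ∧ (¬p1 ⊃ p3)) = 3/7 ⊃ 5/7 = 1
p2 ≡ p1 = 0 ≡ 5/7 = 2/7
(p2 ≡ p1) ⊃ p3 = 2/7 ⊃ 1/7 = 6/7
p2 ∧ p3 = 0 ∧ 1/7 = 0
(p2 ∧ p3) ≡ p1 = 0 ≡ 5/7 = 2/7
p2 ≡ p2 = 0 ≡ 0 = 1
¬(p2 ≡ p2) = ¬1 = 0
((p2 ∧ p3) ≡ p1) ⊃ ¬(p2 ≡ p2) = 2/7 ⊃ 0 = 5/7
((p2 ≡ p1) ⊃ p3) ∧ (((p2 ∧ p3) ≡ p1) ⊃ ¬(p2 ≡ p2)) = 6/7 ∧ 5/7 = 5/7
(((¬p1 ≡ ((p1 ≡ p1) ∧ ¬p1)) ∧ (p1 ⊃ p3)) ⊃ ((p1 ≡ ((p3 ⊃ p1) ∧ (p2 ⊃ p2))) ∧ (¬p1 ⊃ p3))) ⊃ (((p2 ≡ p1) ⊃ p3) ∧ (((p2 ∧ p3) ≡ p1) ⊃ ¬(p2 ≡ p2))) = 1 ⊃ 5/7 = 5/7
(((¬(p3 ∧ p3) ∧ (¬(p2 ≡ p3) ∧ ¬(p3 ⊃ p3))) ⊃ (¬(p1 ≡ p3) ≡ (p2 ∧ (p3 ≡ p1)))) ⊃ ((¬(p1 ∧ p1) ≡ (p1 ∧ p3)) ⊃ ¬¬((p1 ⊃ p3) ∧ p2))) ≡ ((((¬p1 ≡ ((p1 ≡ p1) ∧ ¬p1)) ∧ (p1 ⊃ p3)) ⊃ ((p1 ≡ ((p3 ⊃ p1) ∧ (p2 ⊃ p2))) ∧ (¬p1 ⊃ p3))) ⊃ (((p2 ≡ p1) ⊃ p3) ∧ (((p2 ∧ p3) ≡ p1) ⊃ ¬(p2 ≡ p2)))) = 1/7 ≡ 5/7 = 3/7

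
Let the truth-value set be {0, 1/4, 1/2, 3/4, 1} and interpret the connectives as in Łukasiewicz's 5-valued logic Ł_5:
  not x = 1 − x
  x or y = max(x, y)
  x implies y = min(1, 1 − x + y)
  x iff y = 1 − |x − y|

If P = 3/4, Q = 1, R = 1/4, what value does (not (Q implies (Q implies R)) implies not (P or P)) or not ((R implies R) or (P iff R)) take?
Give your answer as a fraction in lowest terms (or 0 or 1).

1/2

Q implies R = 1 implies 1/4 = 1/4
Q implies (Q implies R) = 1 implies 1/4 = 1/4
not (Q implies (Q implies R)) = not 1/4 = 3/4
P or P = 3/4 or 3/4 = 3/4
not (P or P) = not 3/4 = 1/4
not (Q implies (Q implies R)) implies not (P or P) = 3/4 implies 1/4 = 1/2
R implies R = 1/4 implies 1/4 = 1
P iff R = 3/4 iff 1/4 = 1/2
(R implies R) or (P iff R) = 1 or 1/2 = 1
not ((R implies R) or (P iff R)) = not 1 = 0
(not (Q implies (Q implies R)) implies not (P or P)) or not ((R implies R) or (P iff R)) = 1/2 or 0 = 1/2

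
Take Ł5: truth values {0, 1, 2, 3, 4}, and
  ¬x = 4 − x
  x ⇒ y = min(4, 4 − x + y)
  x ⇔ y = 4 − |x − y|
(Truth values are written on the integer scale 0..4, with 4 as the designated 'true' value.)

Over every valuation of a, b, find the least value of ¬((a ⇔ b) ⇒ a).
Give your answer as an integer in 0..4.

0

Take a = 0, b = 4:
a ⇔ b = 0 ⇔ 4 = 0
(a ⇔ b) ⇒ a = 0 ⇒ 0 = 4
¬((a ⇔ b) ⇒ a) = ¬4 = 0
No assignment yields a value below 0, so this is the minimum.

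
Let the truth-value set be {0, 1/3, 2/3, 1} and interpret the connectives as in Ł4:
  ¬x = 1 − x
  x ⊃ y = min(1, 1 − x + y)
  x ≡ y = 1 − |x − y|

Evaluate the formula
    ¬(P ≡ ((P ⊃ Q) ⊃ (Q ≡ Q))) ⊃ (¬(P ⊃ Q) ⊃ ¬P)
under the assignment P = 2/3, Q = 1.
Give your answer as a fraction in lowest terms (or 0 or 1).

P ⊃ Q = 2/3 ⊃ 1 = 1
Q ≡ Q = 1 ≡ 1 = 1
(P ⊃ Q) ⊃ (Q ≡ Q) = 1 ⊃ 1 = 1
P ≡ ((P ⊃ Q) ⊃ (Q ≡ Q)) = 2/3 ≡ 1 = 2/3
¬(P ≡ ((P ⊃ Q) ⊃ (Q ≡ Q))) = ¬2/3 = 1/3
P ⊃ Q = 2/3 ⊃ 1 = 1
¬(P ⊃ Q) = ¬1 = 0
¬P = ¬2/3 = 1/3
¬(P ⊃ Q) ⊃ ¬P = 0 ⊃ 1/3 = 1
¬(P ≡ ((P ⊃ Q) ⊃ (Q ≡ Q))) ⊃ (¬(P ⊃ Q) ⊃ ¬P) = 1/3 ⊃ 1 = 1

1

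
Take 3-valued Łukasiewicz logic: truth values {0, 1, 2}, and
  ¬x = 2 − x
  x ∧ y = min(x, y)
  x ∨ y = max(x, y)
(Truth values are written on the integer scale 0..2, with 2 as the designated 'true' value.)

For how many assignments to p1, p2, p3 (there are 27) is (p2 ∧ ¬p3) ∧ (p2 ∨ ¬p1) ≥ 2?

value 2: 3 assignments (counts)
value 1: 9 assignments
value 0: 15 assignments
So 3 of the 27 assignments meet the threshold.

3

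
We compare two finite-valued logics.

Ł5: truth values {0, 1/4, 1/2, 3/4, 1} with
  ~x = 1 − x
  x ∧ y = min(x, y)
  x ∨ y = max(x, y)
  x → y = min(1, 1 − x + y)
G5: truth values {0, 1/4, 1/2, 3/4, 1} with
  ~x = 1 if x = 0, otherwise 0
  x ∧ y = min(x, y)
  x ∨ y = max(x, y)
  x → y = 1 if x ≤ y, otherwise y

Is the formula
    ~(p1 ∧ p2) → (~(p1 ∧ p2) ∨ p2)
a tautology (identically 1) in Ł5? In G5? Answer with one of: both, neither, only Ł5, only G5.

both

In Ł5: every assignment gives 1 — tautology.
In G5: every assignment gives 1 — tautology.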